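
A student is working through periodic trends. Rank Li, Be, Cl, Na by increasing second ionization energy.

IE_2 is the cost of taking one more electron from the +1 cation: Li⁺ is the bare [He] core; Be⁺ still has 1 valence electron; Cl⁺ still has 6 valence electrons; Na⁺ is the bare [Ne] core.
Pulling an electron out of a noble-gas core costs far more than removing a remaining valence electron, so Na and Li sit at the high end of IE_2.
Valence configurations: Be⁺ [He]2s¹, Cl⁺ [Ne]3s²3p⁴.
Approximate IE_2 values (kJ/mol): Li 7298, Be 1757, Cl 2298, Na 4562.
Overall IE_2 order: Be < Cl < Na < Li.

Be, Cl, Na, Li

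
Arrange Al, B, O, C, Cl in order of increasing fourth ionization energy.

IE_4 is the cost of taking one more electron from the +3 cation: Al³⁺ is the bare [Ne] core; B³⁺ is the bare [He] core; O³⁺ still has 3 valence electrons; C³⁺ still has 1 valence electron; Cl³⁺ still has 4 valence electrons.
Pulling an electron out of a noble-gas core costs far more than removing a remaining valence electron, so Al and B sit at the high end of IE_4.
Valence configurations: O³⁺ [He]2s²2p¹, C³⁺ [He]2s¹, Cl³⁺ [Ne]3s²3p².
Tabulated IE_4 (kJ/mol): Al 11577, B 25026, O 7469, C 6223, Cl 5159.
Overall IE_4 order: Cl < C < O < Al < B.

Cl, C, O, Al, B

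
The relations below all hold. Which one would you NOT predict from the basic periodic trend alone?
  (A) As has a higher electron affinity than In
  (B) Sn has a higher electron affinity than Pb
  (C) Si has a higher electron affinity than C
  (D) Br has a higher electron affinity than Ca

(C)

The general trend: electron affinity increases across a period and decreases down a group.
(A) As (period 4, group 15) vs In (period 5, group 13): the stated order agrees with the simple trend.
(B) Sn (period 5, group 14) vs Pb (period 6, group 14): the stated order agrees with the simple trend.
(C) Si (period 3, group 14) vs C (period 2, group 14): the stated order contradicts the simple trend.
(D) Br (period 4, group 17) vs Ca (period 4, group 2): the stated order agrees with the simple trend.
The exception is (C): Si's larger, more diffuse 3p orbitals accept an added electron slightly more readily than C's compact 2p.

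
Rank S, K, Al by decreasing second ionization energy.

K, S, Al

IE_2 is the cost of taking one more electron from the +1 cation: S⁺ still has 5 valence electrons; K⁺ is the bare [Ar] core; Al⁺ still has 2 valence electrons.
Pulling an electron out of a noble-gas core costs far more than removing a remaining valence electron, so K sits at the high end of IE_2.
Valence configurations: S⁺ [Ne]3s²3p³, Al⁺ [Ne]3s².
The numbers (kJ/mol): S 2252, K 3052, Al 1817.
Overall IE_2 order: Al < S < K.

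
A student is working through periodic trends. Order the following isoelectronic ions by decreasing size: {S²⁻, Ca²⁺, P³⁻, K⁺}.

P³⁻, S²⁻, K⁺, Ca²⁺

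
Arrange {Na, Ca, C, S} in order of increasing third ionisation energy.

IE_3 is the cost of taking one more electron from the +2 cation: Na²⁺ is already 1 electron into the core; Ca²⁺ is the bare [Ar] core; C²⁺ still has 2 valence electrons; S²⁺ still has 4 valence electrons.
Core electrons are held far more tightly than valence electrons, so Ca and Na top the IE_3 order.
Valence configurations: C²⁺ [He]2s², S²⁺ [Ne]3s²3p².
Tabulated IE_3 (kJ/mol): Na 6910, Ca 4912, C 4620, S 3357.
Putting it together, IE_3: S < C < Ca < Na.

S < C < Ca < Na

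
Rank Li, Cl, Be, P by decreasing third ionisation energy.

Be, Li, Cl, P

The third ionization energy removes an electron from the +2 ion. For each element: Li²⁺ is already 1 electron into the core; Cl²⁺ still has 5 valence electrons; Be²⁺ is the bare [He] core; P²⁺ still has 3 valence electrons.
Core electrons are held far more tightly than valence electrons, so Li and Be top the IE_3 order.
Valence configurations: Cl²⁺ [Ne]3s²3p³, P²⁺ [Ne]3s²3p¹.
Tabulated IE_3 (kJ/mol): Li 11815, Cl 3822, Be 14849, P 2914.
So the third ionization energies run P < Cl < Li < Be.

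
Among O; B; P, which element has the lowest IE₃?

P

IE_3 is the cost of taking one more electron from the +2 cation: O²⁺ still has 4 valence electrons; B²⁺ still has 1 valence electron; P²⁺ still has 3 valence electrons.
All are still removing valence electrons, so compare the +2 ions as you would atoms: IE_3 generally rises across a period (higher Z_eff) and falls down a group (larger shell), subject to the usual subshell exceptions.
Valence configurations: O²⁺ [He]2s²2p², B²⁺ [He]2s¹, P²⁺ [Ne]3s²3p¹.
Approximate IE_3 values (kJ/mol): O 5300, B 3660, P 2914.
Overall IE_3 order: P < B < O.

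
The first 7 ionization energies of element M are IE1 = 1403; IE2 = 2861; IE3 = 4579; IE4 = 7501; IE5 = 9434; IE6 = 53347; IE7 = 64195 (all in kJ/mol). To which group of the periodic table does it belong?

Group 15

Look for the largest jump between consecutive ionization energies: IE6/IE5 ≈ 5.7, far larger than any earlier ratio.
That jump marks the point where a core electron is being removed. So the atom has 5 valence electrons.
A main-group element with 5 valence electrons is in group 15.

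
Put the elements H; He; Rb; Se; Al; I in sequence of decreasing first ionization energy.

He > H > I > Se > Al > Rb

H is in period 1, group 1; He is in period 1, group 18; Al is in period 3, group 13; Se is in period 4, group 16; Rb is in period 5, group 1; I is in period 5, group 17.
Across a period the outer electron is held more tightly (higher IE₁); down a group it sits in a higher shell, more shielded, and comes off more easily.
These span different periods and groups, so the two trends combine.
Al > Rb: both effects reinforce here, so Al is clearly the higher of the two.
Se > Al: the two effects oppose for this pair; the across-period effect wins (941 vs 578 kJ/mol).
I > Se: the two effects oppose for this pair; the across-period effect wins (1008 vs 941 kJ/mol).
H > I: the two effects oppose for this pair; the down-group effect wins (1312 vs 1008 kJ/mol).
He > H: He lies to the right of H in period 1, so the across-period effect alone puts He higher.
Approximate values (kJ/mol): H 1312, He 2372, Al 578, Se 941, Rb 403, I 1008.
So from highest to lowest: He > H > I > Se > Al > Rb.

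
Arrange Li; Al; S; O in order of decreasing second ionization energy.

Li > O > S > Al

IE_2 is the cost of taking one more electron from the +1 cation: Li⁺ is the bare [He] core; Al⁺ still has 2 valence electrons; S⁺ still has 5 valence electrons; O⁺ still has 5 valence electrons.
Core electrons are held far more tightly than valence electrons, so Li tops the IE_2 order.
Valence configurations: Al⁺ [Ne]3s², S⁺ [Ne]3s²3p³, O⁺ [He]2s²2p³.
Tabulated IE_2 (kJ/mol): Li 7298, Al 1817, S 2252, O 3388.
Hence IE_2: Al < S < O < Li.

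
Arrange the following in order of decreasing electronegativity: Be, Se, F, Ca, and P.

Smaller atoms with higher effective nuclear charge are more electronegative.
Neither a single period nor a single group — weigh both effects.
Be > Ca: Be sits above Ca in group 2, so the down-group effect alone puts Be higher.
P > Be: the two effects oppose for this pair; the across-period effect wins (2.19 vs 1.57).
Se > P: the two effects oppose for this pair; the across-period effect wins (2.55 vs 2.19).
F > Se: both effects reinforce here, so F is clearly the higher of the two.
For reference (Pauling): Be 1.57, F 3.98, P 2.19, Ca 1.00, Se 2.55.
So from highest to lowest: F > Se > P > Be > Ca.

F > Se > P > Be > Ca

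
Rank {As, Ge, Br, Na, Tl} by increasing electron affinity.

Tl < Na < As < Ge < Br

Na is in period 3, group 1; Ge is in period 4, group 14; As is in period 4, group 15; Br is in period 4, group 17; Tl is in period 6, group 13.
EA tends to increase across a period and decrease down a group, though the pattern is less regular than for IE or radius.
Neither a single period nor a single group — weigh both effects.
Na > Tl: period and group pull opposite ways; the down-group shift dominates (53 vs 19 kJ/mol).
As > Na: the two effects oppose for this pair; the across-period effect wins (78 vs 53 kJ/mol).
Ge > As: this pair runs against the simple trend — see the exception note.
Br > Ge: Br lies to the right of Ge in period 4, so the across-period effect alone puts Br higher.
Note the exception: Ge has a higher electron affinity than As, contrary to the simple trend — adding an electron to As's half-filled 4p³ is unfavourable, so Ge (4p²) has the more exothermic EA.
Tabulated electron affinity (kJ/mol): Na 53, Ge 119, As 78, Br 325, Tl 19.
So from lowest to highest: Tl < Na < As < Ge < Br.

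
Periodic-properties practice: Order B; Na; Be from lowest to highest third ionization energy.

B, Na, Be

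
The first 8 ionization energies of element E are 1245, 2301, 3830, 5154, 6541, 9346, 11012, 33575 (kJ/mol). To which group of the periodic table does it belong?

Group 17

Look for the largest jump between consecutive ionization energies: IE8/IE7 ≈ 3.0, far larger than any earlier ratio.
That jump marks the point where a core electron is being removed. So the atom has 7 valence electrons.
A main-group element with 7 valence electrons is in group 17.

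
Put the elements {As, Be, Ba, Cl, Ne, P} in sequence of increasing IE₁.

Ba < Be < As < P < Cl < Ne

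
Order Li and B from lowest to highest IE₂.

B < Li

IE_2 is the cost of taking one more electron from the +1 cation: Li⁺ is the bare [He] core; B⁺ still has 2 valence electrons.
Pulling an electron out of a noble-gas core costs far more than removing a remaining valence electron, so Li sits at the high end of IE_2.
The numbers (kJ/mol): Li 7298, B 2427.
So the second ionization energies run B < Li.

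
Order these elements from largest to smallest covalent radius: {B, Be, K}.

K, Be, B

Be is in period 2, group 2; B is in period 2, group 13; K is in period 4, group 1.
Radius decreases left→right (rising Z_eff, same n) and increases top→bottom (higher n).
Here both period and group differ, so the two effects have to be weighed against each other.
Be > B: Be lies to the left of B in period 2, so the across-period effect alone puts Be larger.
K > Be: relative to Be, both the across-period and down-group shifts push K's atomic radius up.
Approximate values (pm): Be 102, B 85, K 196.
So from largest to smallest: K > Be > B.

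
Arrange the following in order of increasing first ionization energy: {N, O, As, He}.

IE₁ increases left→right with effective nuclear charge and decreases top→bottom as the valence shell moves farther out.
Neither a single period nor a single group — weigh both effects.
O > As: relative to As, both the across-period and down-group shifts push O's first ionization energy up.
N > O: this pair runs against the simple trend — see the exception note.
He > N: relative to N, both the across-period and down-group shifts push He's first ionization energy up.
Note the exception: N has a higher first ionization energy than O, contrary to the simple trend — pairing an electron in O's 2p⁴ costs repulsion energy, so O ionizes more easily than half-filled N (2p³).
For reference (kJ/mol): He 2372, N 1402, O 1314, As 947.
So from lowest to highest: As < O < N < He.

As < O < N < He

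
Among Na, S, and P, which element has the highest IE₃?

Na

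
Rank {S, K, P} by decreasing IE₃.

K, S, P

The third ionization energy removes an electron from the +2 ion. For each element: S²⁺ still has 4 valence electrons; K²⁺ is already 1 electron into the core; P²⁺ still has 3 valence electrons.
Core electrons are held far more tightly than valence electrons, so K tops the IE_3 order.
Valence configurations: S²⁺ [Ne]3s²3p², P²⁺ [Ne]3s²3p¹.
The numbers (kJ/mol): S 3357, K 4420, P 2914.
So the third ionization energies run P < S < K.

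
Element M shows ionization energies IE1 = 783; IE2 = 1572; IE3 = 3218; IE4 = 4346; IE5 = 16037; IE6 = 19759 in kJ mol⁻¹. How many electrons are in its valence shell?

4

Look for the largest jump between consecutive ionization energies: IE5/IE4 ≈ 3.7, far larger than any earlier ratio.
That jump marks the point where a core electron is being removed. So the atom has 4 valence electrons.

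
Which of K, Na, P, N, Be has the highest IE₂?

IE_2 is the cost of taking one more electron from the +1 cation: K⁺ is the bare [Ar] core; Na⁺ is the bare [Ne] core; P⁺ still has 4 valence electrons; N⁺ still has 4 valence electrons; Be⁺ still has 1 valence electron.
Core electrons are held far more tightly than valence electrons, so K and Na top the IE_2 order.
Valence configurations: P⁺ [Ne]3s²3p², N⁺ [He]2s²2p², Be⁺ [He]2s¹.
Approximate IE_2 values (kJ/mol): K 3052, Na 4562, P 1907, N 2856, Be 1757.
Overall IE_2 order: Be < P < N < K < Na.

Na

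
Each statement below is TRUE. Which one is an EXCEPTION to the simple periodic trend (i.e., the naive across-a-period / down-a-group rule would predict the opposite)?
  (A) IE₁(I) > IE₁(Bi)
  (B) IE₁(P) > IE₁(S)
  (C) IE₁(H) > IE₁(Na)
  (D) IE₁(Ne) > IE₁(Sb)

(B)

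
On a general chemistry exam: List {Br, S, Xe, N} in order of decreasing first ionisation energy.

N, Xe, Br, S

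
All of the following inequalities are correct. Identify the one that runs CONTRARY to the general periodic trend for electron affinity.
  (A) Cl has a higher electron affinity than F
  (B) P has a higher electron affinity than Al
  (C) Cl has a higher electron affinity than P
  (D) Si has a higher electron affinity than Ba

The general trend: electron affinity increases across a period and decreases down a group.
(A) Cl (period 3, group 17) vs F (period 2, group 17): the stated order contradicts the simple trend.
(B) P (period 3, group 15) vs Al (period 3, group 13): the stated order agrees with the simple trend.
(C) Cl (period 3, group 17) vs P (period 3, group 15): the stated order agrees with the simple trend.
(D) Si (period 3, group 14) vs Ba (period 6, group 2): the stated order agrees with the simple trend.
The exception is (A): F's small 2p subshell makes the incoming electron feel strong e⁻–e⁻ repulsion, so Cl actually releases more energy on gaining an electron.

(A)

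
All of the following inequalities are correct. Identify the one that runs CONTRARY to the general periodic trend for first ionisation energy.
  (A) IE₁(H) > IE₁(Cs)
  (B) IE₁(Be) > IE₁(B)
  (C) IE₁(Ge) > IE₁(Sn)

(B)

The general trend: first ionisation energy increases across a period and decreases down a group.
(A) H (period 1, group 1) vs Cs (period 6, group 1): the stated order agrees with the simple trend.
(B) Be (period 2, group 2) vs B (period 2, group 13): the stated order contradicts the simple trend.
(C) Ge (period 4, group 14) vs Sn (period 5, group 14): the stated order agrees with the simple trend.
The exception is (B): removing B's lone 2p electron is easier than breaking Be's filled 2s².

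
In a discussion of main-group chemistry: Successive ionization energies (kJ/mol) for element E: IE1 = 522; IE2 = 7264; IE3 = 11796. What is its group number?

Group 1

Look for the largest jump between consecutive ionization energies: IE2/IE1 ≈ 13.9, far larger than any earlier ratio.
That jump marks the point where a core electron is being removed. So the atom has 1 valence electron.
A main-group element with 1 valence electron is in group 1.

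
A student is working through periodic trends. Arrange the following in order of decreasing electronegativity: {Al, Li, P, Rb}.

Li is in period 2, group 1; Al is in period 3, group 13; P is in period 3, group 15; Rb is in period 5, group 1.
Smaller atoms with higher effective nuclear charge are more electronegative.
Here both period and group differ, so the two effects have to be weighed against each other.
Li > Rb: they share group 1; the group trend gives Li the larger value.
Al > Li: the two effects oppose for this pair; the across-period effect wins (1.61 vs 0.98).
P > Al: P lies to the right of Al in period 3, so the across-period effect alone puts P higher.
For reference (Pauling): Li 0.98, Al 1.61, P 2.19, Rb 0.82.
So from highest to lowest: P > Al > Li > Rb.

P, Al, Li, Rb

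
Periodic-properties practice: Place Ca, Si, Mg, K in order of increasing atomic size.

Mg is in period 3, group 2; Si is in period 3, group 14; K is in period 4, group 1; Ca is in period 4, group 2.
Moving right in a period, electrons are added to the same shell under a stronger nuclear pull, so atoms get smaller; moving down, a new shell is opened and atoms get larger.
Neither a single period nor a single group — weigh both effects.
Mg > Si: Mg lies to the left of Si in period 3, so the across-period effect alone puts Mg larger.
Ca > Mg: Ca sits below Mg in group 2, so the down-group effect alone puts Ca larger.
K > Ca: K lies to the left of Ca in period 4, so the across-period effect alone puts K larger.
For reference (pm): Mg 139, Si 116, K 196, Ca 171.
So from smallest to largest: Si < Mg < Ca < K.

Si < Mg < Ca < K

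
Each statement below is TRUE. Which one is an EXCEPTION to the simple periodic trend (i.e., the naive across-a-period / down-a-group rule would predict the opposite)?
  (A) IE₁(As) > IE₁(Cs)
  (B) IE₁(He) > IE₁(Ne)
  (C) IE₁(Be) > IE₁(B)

(C)

The general trend: first ionization energy increases across a period and decreases down a group.
(A) As (period 4, group 15) vs Cs (period 6, group 1): the stated order agrees with the simple trend.
(B) He (period 1, group 18) vs Ne (period 2, group 18): the stated order agrees with the simple trend.
(C) Be (period 2, group 2) vs B (period 2, group 13): the stated order contradicts the simple trend.
The exception is (C): removing B's lone 2p electron is easier than breaking Be's filled 2s².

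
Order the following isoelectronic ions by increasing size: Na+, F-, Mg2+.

Mg2+ < Na+ < F-

All of these have 10 electrons, so size is governed by nuclear charge alone: the more protons, the stronger the pull on the same electron cloud, and the smaller the ion.
Nuclear charges: Mg2+ (Z=12), Na+ (Z=11), F- (Z=9).
Smallest to largest: Mg2+ < Na+ < F-.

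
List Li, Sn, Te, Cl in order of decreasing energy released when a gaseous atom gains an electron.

Cl > Te > Sn > Li

Li is in period 2, group 1; Cl is in period 3, group 17; Sn is in period 5, group 14; Te is in period 5, group 16.
Electron affinity generally becomes more exothermic across a period toward the halogens and less exothermic down a group.
These span different periods and groups, so the two trends combine.
Sn > Li: period and group pull opposite ways; the across-period shift dominates (107 vs 60 kJ/mol).
Te > Sn: both are in period 5; the period trend gives Te the larger value.
Cl > Te: relative to Te, both the across-period and down-group shifts push Cl's electron affinity up.
Approximate values (kJ/mol): Li 60, Cl 349, Sn 107, Te 190.
So from highest to lowest: Cl > Te > Sn > Li.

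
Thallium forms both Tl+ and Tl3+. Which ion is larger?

Tl+

Both ions have Z = 81 protons, but Tl3+ has lost more electrons, so its remaining electrons feel a larger effective nuclear charge per electron and are pulled in more tightly.
Higher positive charge → smaller ion, so Tl+ > Tl3+.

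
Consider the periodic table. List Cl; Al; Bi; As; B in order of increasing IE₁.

Al < Bi < B < As < Cl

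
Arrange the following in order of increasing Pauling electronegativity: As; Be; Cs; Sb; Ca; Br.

Cs, Ca, Be, Sb, As, Br

Be is in period 2, group 2; Ca is in period 4, group 2; As is in period 4, group 15; Br is in period 4, group 17; Sb is in period 5, group 15; Cs is in period 6, group 1.
Electronegativity increases across a period and decreases down a group, tracking effective nuclear charge and atomic size.
These span different periods and groups, so the two trends combine.
Ca > Cs: both effects reinforce here, so Ca is clearly the higher of the two.
Be > Ca: Be sits above Ca in group 2, so the down-group effect alone puts Be higher.
Sb > Be: the two effects oppose for this pair; the across-period effect wins (2.05 vs 1.57).
As > Sb: As sits above Sb in group 15, so the down-group effect alone puts As higher.
Br > As: both are in period 4; the period trend gives Br the larger value.
For reference (Pauling): Be 1.57, Ca 1.00, As 2.18, Br 2.96, Sb 2.05, Cs 0.79.
So from lowest to highest: Cs < Ca < Be < Sb < As < Br.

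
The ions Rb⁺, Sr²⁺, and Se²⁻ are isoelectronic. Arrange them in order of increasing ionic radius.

Sr²⁺, Rb⁺, Se²⁻

All of these have 36 electrons, so size is governed by nuclear charge alone: the more protons, the stronger the pull on the same electron cloud, and the smaller the ion.
Nuclear charges: Sr²⁺ (Z=38), Rb⁺ (Z=37), Se²⁻ (Z=34).
Smallest to largest: Sr²⁺ < Rb⁺ < Se²⁻.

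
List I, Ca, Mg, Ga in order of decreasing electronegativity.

I > Ga > Mg > Ca

Mg is in period 3, group 2; Ca is in period 4, group 2; Ga is in period 4, group 13; I is in period 5, group 17.
Electronegativity increases across a period and decreases down a group, tracking effective nuclear charge and atomic size.
These span different periods and groups, so the two trends combine.
Mg > Ca: they share group 2; the group trend gives Mg the larger value.
Ga > Mg: the two effects oppose for this pair; the across-period effect wins (1.81 vs 1.31).
I > Ga: the two effects oppose for this pair; the across-period effect wins (2.66 vs 1.81).
Tabulated electronegativity (Pauling): Mg 1.31, Ca 1.00, Ga 1.81, I 2.66.
So from highest to lowest: I > Ga > Mg > Ca.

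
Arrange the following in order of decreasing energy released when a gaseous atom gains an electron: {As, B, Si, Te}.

Electron affinity generally becomes more exothermic across a period toward the halogens and less exothermic down a group.
These sit on a diagonal, where the across-period and down-group effects partly cancel.
As > B: period and group pull opposite ways; the across-period shift dominates (78 vs 27 kJ/mol).
Si > As: the two effects oppose for this pair; the down-group effect wins (134 vs 78 kJ/mol).
Te > Si: period and group pull opposite ways; the across-period shift dominates (190 vs 134 kJ/mol).
For reference (kJ/mol): B 27, Si 134, As 78, Te 190.
So from highest to lowest: Te > Si > As > B.

Te, Si, As, B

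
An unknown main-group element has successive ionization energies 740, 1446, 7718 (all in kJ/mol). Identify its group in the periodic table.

Group 2

Look for the largest jump between consecutive ionization energies: IE3/IE2 ≈ 5.3, far larger than any earlier ratio.
That jump marks the point where a core electron is being removed. So the atom has 2 valence electrons.
A main-group element with 2 valence electrons is in group 2.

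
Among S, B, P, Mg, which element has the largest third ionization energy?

IE_3 is the cost of taking one more electron from the +2 cation: S²⁺ still has 4 valence electrons; B²⁺ still has 1 valence electron; P²⁺ still has 3 valence electrons; Mg²⁺ is the bare [Ne] core.
Core electrons are held far more tightly than valence electrons, so Mg tops the IE_3 order.
Valence configurations: S²⁺ [Ne]3s²3p², B²⁺ [He]2s¹, P²⁺ [Ne]3s²3p¹.
Approximate IE_3 values (kJ/mol): S 3357, B 3660, P 2914, Mg 7733.
Overall IE_3 order: P < S < B < Mg.

Mg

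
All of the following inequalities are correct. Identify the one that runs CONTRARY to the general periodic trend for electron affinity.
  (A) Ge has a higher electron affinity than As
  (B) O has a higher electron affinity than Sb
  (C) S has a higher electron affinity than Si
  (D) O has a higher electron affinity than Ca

The general trend: electron affinity increases across a period and decreases down a group.
(A) Ge (period 4, group 14) vs As (period 4, group 15): the stated order contradicts the simple trend.
(B) O (period 2, group 16) vs Sb (period 5, group 15): the stated order agrees with the simple trend.
(C) S (period 3, group 16) vs Si (period 3, group 14): the stated order agrees with the simple trend.
(D) O (period 2, group 16) vs Ca (period 4, group 2): the stated order agrees with the simple trend.
The exception is (A): adding an electron to As's half-filled 4p³ is unfavourable, so Ge (4p²) has the more exothermic EA.

(A)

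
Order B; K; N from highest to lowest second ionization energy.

Consider each +1 ion: B⁺ still has 2 valence electrons; K⁺ is the bare [Ar] core; N⁺ still has 4 valence electrons.
Pulling an electron out of a noble-gas core costs far more than removing a remaining valence electron, so K sits at the high end of IE_2.
Valence configurations: B⁺ [He]2s², N⁺ [He]2s²2p².
Approximate IE_2 values (kJ/mol): B 2427, K 3052, N 2856.
So the second ionization energies run B < N < K.

K > N > B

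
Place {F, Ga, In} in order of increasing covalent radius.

F is in period 2, group 17; Ga is in period 4, group 13; In is in period 5, group 13.
Atomic radius shrinks across a period as nuclear charge pulls the same shell inward, and grows down a group as new shells are added.
Here both period and group differ, so the two effects have to be weighed against each other.
Ga > F: both effects reinforce here, so Ga is clearly the larger of the two.
In > Ga: they share group 13; the group trend gives In the larger value.
Tabulated atomic radius (pm): F 64, Ga 124, In 142.
So from smallest to largest: F < Ga < In.

F < Ga < In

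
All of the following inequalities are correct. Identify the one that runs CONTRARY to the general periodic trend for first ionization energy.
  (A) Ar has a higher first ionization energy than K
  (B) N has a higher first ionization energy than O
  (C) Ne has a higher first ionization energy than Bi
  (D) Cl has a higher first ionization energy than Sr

(B)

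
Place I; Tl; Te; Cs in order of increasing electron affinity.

Tl, Cs, Te, I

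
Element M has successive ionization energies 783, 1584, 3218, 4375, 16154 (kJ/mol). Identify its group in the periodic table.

Look for the largest jump between consecutive ionization energies: IE5/IE4 ≈ 3.7, far larger than any earlier ratio.
That jump marks the point where a core electron is being removed. So the atom has 4 valence electrons.
A main-group element with 4 valence electrons is in group 14.

Group 14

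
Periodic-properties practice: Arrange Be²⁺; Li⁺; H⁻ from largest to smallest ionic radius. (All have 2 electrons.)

All of these have 2 electrons, so size is governed by nuclear charge alone: the more protons, the stronger the pull on the same electron cloud, and the smaller the ion.
Nuclear charges: Be²⁺ (Z=4), Li⁺ (Z=3), H⁻ (Z=1).
Largest to smallest: H⁻ > Li⁺ > Be²⁺.

H⁻, Li⁺, Be²⁺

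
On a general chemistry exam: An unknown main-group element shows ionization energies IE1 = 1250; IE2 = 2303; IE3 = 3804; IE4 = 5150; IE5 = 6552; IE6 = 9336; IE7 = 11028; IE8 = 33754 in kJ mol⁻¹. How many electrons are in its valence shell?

Look for the largest jump between consecutive ionization energies: IE8/IE7 ≈ 3.1, far larger than any earlier ratio.
That jump marks the point where a core electron is being removed. So the atom has 7 valence electrons.

7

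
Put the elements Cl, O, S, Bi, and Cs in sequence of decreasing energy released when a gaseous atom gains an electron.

O is in period 2, group 16; S is in period 3, group 16; Cl is in period 3, group 17; Cs is in period 6, group 1; Bi is in period 6, group 15.
Electron affinity generally becomes more exothermic across a period toward the halogens and less exothermic down a group.
These span different periods and groups, so the two trends combine.
Bi > Cs: Bi lies to the right of Cs in period 6, so the across-period effect alone puts Bi higher.
O > Bi: relative to Bi, both the across-period and down-group shifts push O's electron affinity up.
S > O: this pair runs against the simple trend — see the exception note.
Cl > S: both are in period 3; the period trend gives Cl the larger value.
Note the exception: S has a higher electron affinity than O, contrary to the simple trend — the compact 2p subshell of O repels the added electron more than S's larger 3p does.
Approximate values (kJ/mol): O 141, S 200, Cl 349, Cs 46, Bi 91.
So from highest to lowest: Cl > S > O > Bi > Cs.

Cl, S, O, Bi, Cs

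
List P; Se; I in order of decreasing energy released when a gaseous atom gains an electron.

Adding an electron releases more energy for atoms nearer the top right (short of the noble gases).
These sit on a diagonal, where the across-period and down-group effects partly cancel.
Se > P: period and group pull opposite ways; the across-period shift dominates (195 vs 72 kJ/mol).
I > Se: period and group pull opposite ways; the across-period shift dominates (295 vs 195 kJ/mol).
Approximate values (kJ/mol): P 72, Se 195, I 295.
So from highest to lowest: I > Se > P.

I > Se > P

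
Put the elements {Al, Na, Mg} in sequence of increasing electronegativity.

EN rises left→right (higher Z_eff, smaller atoms) and falls top→bottom (larger, more shielded atoms).
All lie in period 3, so electronegativity increases left to right.
So from lowest to highest: Na < Mg < Al.

Na < Mg < Al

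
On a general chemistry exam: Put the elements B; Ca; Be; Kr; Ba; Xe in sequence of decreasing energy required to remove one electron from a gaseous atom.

Kr > Xe > Be > B > Ca > Ba

First ionization energy rises across a period (greater Z_eff holds electrons more tightly) and falls down a group (valence electrons are farther from the nucleus).
Neither a single period nor a single group — weigh both effects.
Ca > Ba: Ca sits above Ba in group 2, so the down-group effect alone puts Ca higher.
B > Ca: relative to Ca, both the across-period and down-group shifts push B's first ionization energy up.
Be > B: this pair runs against the simple trend — see the exception note.
Xe > Be: period and group pull opposite ways; the across-period shift dominates (1170 vs 900 kJ/mol).
Kr > Xe: they share group 18; the group trend gives Kr the larger value.
Note the exception: Be has a higher first ionization energy than B, contrary to the simple trend — removing B's lone 2p electron is easier than breaking Be's filled 2s².
For reference (kJ/mol): Be 900, B 801, Ca 590, Kr 1351, Xe 1170, Ba 503.
So from highest to lowest: Kr > Xe > Be > B > Ca > Ba.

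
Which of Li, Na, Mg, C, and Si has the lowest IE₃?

IE_3 is the cost of taking one more electron from the +2 cation: Li²⁺ is already 1 electron into the core; Na²⁺ is already 1 electron into the core; Mg²⁺ is the bare [Ne] core; C²⁺ still has 2 valence electrons; Si²⁺ still has 2 valence electrons.
Pulling an electron out of a noble-gas core costs far more than removing a remaining valence electron, so Na, Mg and Li sit at the high end of IE_3.
Valence configurations: C²⁺ [He]2s², Si²⁺ [Ne]3s².
Approximate IE_3 values (kJ/mol): Li 11815, Na 6910, Mg 7733, C 4620, Si 3232.
Hence IE_3: Si < C < Na < Mg < Li.

Si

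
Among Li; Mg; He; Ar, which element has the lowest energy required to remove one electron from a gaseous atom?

Li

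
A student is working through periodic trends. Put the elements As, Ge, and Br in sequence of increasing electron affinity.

As < Ge < Br

Ge is in period 4, group 14; As is in period 4, group 15; Br is in period 4, group 17.
Electron affinity generally becomes more exothermic across a period toward the halogens and less exothermic down a group.
All lie in period 4; the across-period trend (electron affinity increases left to right) applies, with the exception below.
Note the exception: Ge has a higher electron affinity than As, contrary to the simple trend — adding an electron to As's half-filled 4p³ is unfavourable, so Ge (4p²) has the more exothermic EA.
Tabulated electron affinity (kJ/mol): Ge 119, As 78, Br 325.
So from lowest to highest: As < Ge < Br.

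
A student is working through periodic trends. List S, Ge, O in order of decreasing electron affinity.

S, O, Ge

Adding an electron releases more energy for atoms nearer the top right (short of the noble gases).
These span different periods and groups, so the two trends combine.
O > Ge: relative to Ge, both the across-period and down-group shifts push O's electron affinity up.
S > O: this pair runs against the simple trend — see the exception note.
Note the exception: S has a higher electron affinity than O, contrary to the simple trend — the compact 2p subshell of O repels the added electron more than S's larger 3p does.
Approximate values (kJ/mol): O 141, S 200, Ge 119.
So from highest to lowest: S > O > Ge.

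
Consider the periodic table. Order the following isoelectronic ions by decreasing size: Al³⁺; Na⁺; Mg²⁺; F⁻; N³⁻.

All of these have 10 electrons, so size is governed by nuclear charge alone: the more protons, the stronger the pull on the same electron cloud, and the smaller the ion.
Nuclear charges: Al³⁺ (Z=13), Mg²⁺ (Z=12), Na⁺ (Z=11), F⁻ (Z=9), N³⁻ (Z=7).
Largest to smallest: N³⁻ > F⁻ > Na⁺ > Mg²⁺ > Al³⁺.

N³⁻ > F⁻ > Na⁺ > Mg²⁺ > Al³⁺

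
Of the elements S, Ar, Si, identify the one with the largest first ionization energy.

Across a period the outer electron is held more tightly (higher IE₁); down a group it sits in a higher shell, more shielded, and comes off more easily.
All lie in period 3, so first ionization energy increases left to right.
The largest first ionization energy among these belongs to Ar.

Ar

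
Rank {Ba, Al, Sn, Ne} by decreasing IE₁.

Ne > Sn > Al > Ba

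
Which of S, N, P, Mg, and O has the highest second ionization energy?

After 1 electron has been removed, what remains? S⁺ still has 5 valence electrons; N⁺ still has 4 valence electrons; P⁺ still has 4 valence electrons; Mg⁺ still has 1 valence electron; O⁺ still has 5 valence electrons.
All are still removing valence electrons, so compare the +1 ions as you would atoms: IE_2 generally rises across a period (higher Z_eff) and falls down a group (larger shell), subject to the usual subshell exceptions.
Valence configurations: S⁺ [Ne]3s²3p³, N⁺ [He]2s²2p², P⁺ [Ne]3s²3p², Mg⁺ [Ne]3s¹, O⁺ [He]2s²2p³.
Tabulated IE_2 (kJ/mol): S 2252, N 2856, P 1907, Mg 1451, O 3388.
Putting it together, IE_2: Mg < P < S < N < O.

O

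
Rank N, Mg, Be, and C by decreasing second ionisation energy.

N > C > Be > Mg

IE_2 is the cost of taking one more electron from the +1 cation: N⁺ still has 4 valence electrons; Mg⁺ still has 1 valence electron; Be⁺ still has 1 valence electron; C⁺ still has 3 valence electrons.
All are still removing valence electrons, so compare the +1 ions as you would atoms: IE_2 generally rises across a period (higher Z_eff) and falls down a group (larger shell), subject to the usual subshell exceptions.
Valence configurations: N⁺ [He]2s²2p², Mg⁺ [Ne]3s¹, Be⁺ [He]2s¹, C⁺ [He]2s²2p¹.
Tabulated IE_2 (kJ/mol): N 2856, Mg 1451, Be 1757, C 2353.
Hence IE_2: Mg < Be < C < N.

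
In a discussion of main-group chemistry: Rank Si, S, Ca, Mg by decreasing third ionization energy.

IE_3 is the cost of taking one more electron from the +2 cation: Si²⁺ still has 2 valence electrons; S²⁺ still has 4 valence electrons; Ca²⁺ is the bare [Ar] core; Mg²⁺ is the bare [Ne] core.
Pulling an electron out of a noble-gas core costs far more than removing a remaining valence electron, so Ca and Mg sit at the high end of IE_3.
Valence configurations: Si²⁺ [Ne]3s², S²⁺ [Ne]3s²3p².
Approximate IE_3 values (kJ/mol): Si 3232, S 3357, Ca 4912, Mg 7733.
Hence IE_3: Si < S < Ca < Mg.

Mg > Ca > S > Si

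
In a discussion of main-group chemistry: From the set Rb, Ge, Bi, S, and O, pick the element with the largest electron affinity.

O is in period 2, group 16; S is in period 3, group 16; Ge is in period 4, group 14; Rb is in period 5, group 1; Bi is in period 6, group 15.
EA tends to increase across a period and decrease down a group, though the pattern is less regular than for IE or radius.
Neither a single period nor a single group — weigh both effects.
Bi > Rb: period and group pull opposite ways; the across-period shift dominates (91 vs 47 kJ/mol).
Ge > Bi: period and group pull opposite ways; the down-group shift dominates (119 vs 91 kJ/mol).
O > Ge: relative to Ge, both the across-period and down-group shifts push O's electron affinity up.
S > O: this pair runs against the simple trend — see the exception note.
Note the exception: S has a higher electron affinity than O, contrary to the simple trend — the compact 2p subshell of O repels the added electron more than S's larger 3p does.
Tabulated electron affinity (kJ/mol): O 141, S 200, Ge 119, Rb 47, Bi 91.
The largest electron affinity among these belongs to S.

S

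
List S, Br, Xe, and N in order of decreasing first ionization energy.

N > Xe > Br > S

N is in period 2, group 15; S is in period 3, group 16; Br is in period 4, group 17; Xe is in period 5, group 18.
First ionization energy rises across a period (greater Z_eff holds electrons more tightly) and falls down a group (valence electrons are farther from the nucleus).
A diagonal step moves right (one effect) and down (the opposite effect) at once.
Br > S: the two effects oppose for this pair; the across-period effect wins (1140 vs 1000 kJ/mol).
Xe > Br: the two effects oppose for this pair; the across-period effect wins (1170 vs 1140 kJ/mol).
N > Xe: the two effects oppose for this pair; the down-group effect wins (1402 vs 1170 kJ/mol).
Tabulated first ionization energy (kJ/mol): N 1402, S 1000, Br 1140, Xe 1170.
So from highest to lowest: N > Xe > Br > S.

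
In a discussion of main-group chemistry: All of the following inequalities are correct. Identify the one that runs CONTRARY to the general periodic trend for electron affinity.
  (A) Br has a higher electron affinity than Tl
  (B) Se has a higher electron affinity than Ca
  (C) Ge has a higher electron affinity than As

(C)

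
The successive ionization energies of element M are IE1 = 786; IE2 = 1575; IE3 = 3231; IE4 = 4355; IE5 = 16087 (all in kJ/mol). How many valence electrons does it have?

Look for the largest jump between consecutive ionization energies: IE5/IE4 ≈ 3.7, far larger than any earlier ratio.
That jump marks the point where a core electron is being removed. So the atom has 4 valence electrons.

4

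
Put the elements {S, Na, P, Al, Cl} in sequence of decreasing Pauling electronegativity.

Cl > S > P > Al > Na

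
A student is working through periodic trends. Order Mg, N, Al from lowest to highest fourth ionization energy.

The fourth ionization energy removes an electron from the +3 ion. For each element: Mg³⁺ is already 1 electron into the core; N³⁺ still has 2 valence electrons; Al³⁺ is the bare [Ne] core.
Breaking into a closed-shell core is much more expensive than removing a leftover valence electron — Mg and Al have the largest IE_4 here.
Approximate IE_4 values (kJ/mol): Mg 10543, N 7475, Al 11577.
So the fourth ionization energies run N < Mg < Al.

N, Mg, Al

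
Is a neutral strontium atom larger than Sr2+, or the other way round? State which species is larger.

Forming Sr2+ removes 2 electrons from Sr. Fewer electrons for the same nuclear charge means less shielding and a higher Z_eff on the remaining electrons, and for main-group metals the entire outer shell is lost.
A cation is smaller than its parent atom: Sr2+ < Sr.

Sr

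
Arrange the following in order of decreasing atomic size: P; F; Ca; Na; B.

Ca, Na, P, B, F

Atomic radius shrinks across a period as nuclear charge pulls the same shell inward, and grows down a group as new shells are added.
Here both period and group differ, so the two effects have to be weighed against each other.
B > F: both are in period 2; the period trend gives B the larger value.
P > B: the two effects oppose for this pair; the down-group effect wins (111 vs 85 pm).
Na > P: Na lies to the left of P in period 3, so the across-period effect alone puts Na larger.
Ca > Na: period and group pull opposite ways; the down-group shift dominates (171 vs 155 pm).
Approximate values (pm): B 85, F 64, Na 155, P 111, Ca 171.
So from largest to smallest: Ca > Na > P > B > F.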